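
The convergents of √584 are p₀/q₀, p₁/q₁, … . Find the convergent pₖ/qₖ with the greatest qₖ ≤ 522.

6984/289

√584 = [24; 6, 48, …] (period length 2).
Convergents:
  p_0/q_0 = 24/1
  p_1/q_1 = 145/6
  p_2/q_2 = 6984/289
  p_3/q_3 = 42049/1740
q_2 = 289 ≤ 522 < 1740 = q_3, so the answer is 6984/289.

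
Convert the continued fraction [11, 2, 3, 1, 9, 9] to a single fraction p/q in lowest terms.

9166/801

Using pₖ = aₖpₖ₋₁ + pₖ₋₂ and qₖ = aₖqₖ₋₁ + qₖ₋₂:
  k=0: a=11, p=11, q=1
  k=1: a=2, p=23, q=2
  k=2: a=3, p=80, q=7
  k=3: a=1, p=103, q=9
  k=4: a=9, p=1007, q=88
  k=5: a=9, p=9166, q=801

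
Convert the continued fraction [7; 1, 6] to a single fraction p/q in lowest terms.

Fold from the inside: start with 6/1.
  1 + 1/6 = 7/6
  7 + 6/7 = 55/7

55/7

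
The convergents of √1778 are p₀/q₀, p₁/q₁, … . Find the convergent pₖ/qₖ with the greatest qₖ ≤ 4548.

√1778 = [42; 6, 84, …] (period length 2).
Convergents:
  p_0/q_0 = 42/1
  p_1/q_1 = 253/6
  p_2/q_2 = 21294/505
  p_3/q_3 = 128017/3036
  p_4/q_4 = 10774722/255529
q_3 = 3036 ≤ 4548 < 255529 = q_4, so the answer is 128017/3036.

128017/3036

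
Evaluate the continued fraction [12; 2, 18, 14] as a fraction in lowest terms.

6493/520

Using pₖ = aₖpₖ₋₁ + pₖ₋₂ and qₖ = aₖqₖ₋₁ + qₖ₋₂:
  k=0: a=12, p=12, q=1
  k=1: a=2, p=25, q=2
  k=2: a=18, p=462, q=37
  k=3: a=14, p=6493, q=520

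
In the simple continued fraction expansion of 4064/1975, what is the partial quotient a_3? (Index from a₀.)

4064 = 2·1975 + 114   →  a_0 = 2
1975 = 17·114 + 37   →  a_1 = 17
114 = 3·37 + 3   →  a_2 = 3
37 = 12·3 + 1   →  a_3 = 12

12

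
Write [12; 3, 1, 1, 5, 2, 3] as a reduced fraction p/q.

3611/294

Using pₖ = aₖpₖ₋₁ + pₖ₋₂ and qₖ = aₖqₖ₋₁ + qₖ₋₂:
  k=0: a=12, p=12, q=1
  k=1: a=3, p=37, q=3
  k=2: a=1, p=49, q=4
  k=3: a=1, p=86, q=7
  k=4: a=5, p=479, q=39
  k=5: a=2, p=1044, q=85
  k=6: a=3, p=3611, q=294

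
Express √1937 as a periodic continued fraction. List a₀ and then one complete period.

a₀ = ⌊√1937⌋ = 44.
With m₀=0, d₀=1 and mₖ₊₁ = dₖaₖ − mₖ, dₖ₊₁ = (n − mₖ₊₁²)/dₖ, aₖ₊₁ = ⌊(a₀+mₖ₊₁)/dₖ₊₁⌋:
  k=1: m=44, d=1, a=88
d=1 and a=2a₀=88 at k=1, so the next step gives (m, d) = (44, 1) again — its k=1 value — and the period has length 1.

[44; 88]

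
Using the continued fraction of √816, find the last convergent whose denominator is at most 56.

657/23

√816 = [28; 1, 1, 3, 3, 3, 1, 1, 56, …] (period length 8).
Convergents:
  p_0/q_0 = 28/1
  p_1/q_1 = 29/1
  p_2/q_2 = 57/2
  p_3/q_3 = 200/7
  p_4/q_4 = 657/23
  p_5/q_5 = 2171/76
q_4 = 23 ≤ 56 < 76 = q_5, so the answer is 657/23.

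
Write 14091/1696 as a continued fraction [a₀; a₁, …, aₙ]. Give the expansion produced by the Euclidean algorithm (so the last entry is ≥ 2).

[8; 3, 4, 8, 2, 7]

14091 = 8·1696 + 523
1696 = 3·523 + 127
523 = 4·127 + 15
127 = 8·15 + 7
15 = 2·7 + 1
7 = 7·1 + 0  (stop)
So 14091/1696 = [8; 3, 4, 8, 2, 7].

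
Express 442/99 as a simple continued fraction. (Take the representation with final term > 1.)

[4; 2, 6, 1, 1, 3]

442 = 4×99 + 46
99 = 2×46 + 7
46 = 6×7 + 4
7 = 1×4 + 3
4 = 1×3 + 1
3 = 3×1 + 0  (stop)
So 442/99 = [4; 2, 6, 1, 1, 3].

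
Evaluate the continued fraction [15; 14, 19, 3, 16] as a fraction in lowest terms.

200552/13307

Fold from the inside: start with 16/1.
  3 + 1/16 = 49/16
  19 + 16/49 = 947/49
  14 + 49/947 = 13307/947
  15 + 947/13307 = 200552/13307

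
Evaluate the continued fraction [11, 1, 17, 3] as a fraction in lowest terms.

657/55

Fold from the inside: start with 3/1.
  17 + 1/3 = 52/3
  1 + 3/52 = 55/52
  11 + 52/55 = 657/55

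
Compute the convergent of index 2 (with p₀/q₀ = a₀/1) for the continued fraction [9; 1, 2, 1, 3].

29/3

Using pₖ = aₖpₖ₋₁ + pₖ₋₂, qₖ = aₖqₖ₋₁ + qₖ₋₂ (with p₋₁=1, p₋₂=0, q₋₁=0, q₋₂=1):
  k=0: a=9, p=9, q=1
  k=1: a=1, p=10, q=1
  k=2: a=2, p=29, q=3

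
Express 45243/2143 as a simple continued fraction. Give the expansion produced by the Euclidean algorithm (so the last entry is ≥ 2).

45243 = 21·2143 + 240
2143 = 8·240 + 223
240 = 1·223 + 17
223 = 13·17 + 2
17 = 8·2 + 1
2 = 2·1 + 0  (stop)
So 45243/2143 = [21; 8, 1, 13, 8, 2].

[21; 8, 1, 13, 8, 2]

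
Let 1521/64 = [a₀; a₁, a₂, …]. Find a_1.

1521 = 23·64 + 49   →  a_0 = 23
64 = 1·49 + 15   →  a_1 = 1

1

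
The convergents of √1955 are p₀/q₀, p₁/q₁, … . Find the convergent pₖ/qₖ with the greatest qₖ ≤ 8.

221/5

√1955 = [44; 4, 1, 1, 1, 4, 88, …] (period length 6).
Convergents:
  p_0/q_0 = 44/1
  p_1/q_1 = 177/4
  p_2/q_2 = 221/5
  p_3/q_3 = 398/9
q_2 = 5 ≤ 8 < 9 = q_3, so the answer is 221/5.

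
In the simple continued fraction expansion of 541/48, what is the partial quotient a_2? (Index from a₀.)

1

541 = 11·48 + 13   →  a_0 = 11
48 = 3·13 + 9   →  a_1 = 3
13 = 1·9 + 4   →  a_2 = 1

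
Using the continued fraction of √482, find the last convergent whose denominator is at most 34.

√482 = [21; 1, 20, 1, 42, …] (period length 4).
Convergents:
  p_0/q_0 = 21/1
  p_1/q_1 = 22/1
  p_2/q_2 = 461/21
  p_3/q_3 = 483/22
  p_4/q_4 = 20747/945
q_3 = 22 ≤ 34 < 945 = q_4, so the answer is 483/22.

483/22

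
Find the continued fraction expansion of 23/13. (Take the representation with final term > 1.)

[1; 1, 3, 3]

23 = 1·13 + 10
13 = 1·10 + 3
10 = 3·3 + 1
3 = 3·1 + 0  (stop)
So 23/13 = [1; 1, 3, 3].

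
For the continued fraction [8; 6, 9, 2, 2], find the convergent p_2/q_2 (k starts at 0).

Using pₖ = aₖpₖ₋₁ + pₖ₋₂, qₖ = aₖqₖ₋₁ + qₖ₋₂ (with p₋₁=1, p₋₂=0, q₋₁=0, q₋₂=1):
  k=0: a=8, p=8, q=1
  k=1: a=6, p=49, q=6
  k=2: a=9, p=449, q=55

449/55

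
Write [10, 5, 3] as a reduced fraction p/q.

Fold from the inside: start with 3/1.
  5 + 1/3 = 16/3
  10 + 3/16 = 163/16

163/16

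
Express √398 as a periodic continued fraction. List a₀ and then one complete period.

a₀ = ⌊√398⌋ = 19.
With m₀=0, d₀=1 and mₖ₊₁ = dₖaₖ − mₖ, dₖ₊₁ = (n − mₖ₊₁²)/dₖ, aₖ₊₁ = ⌊(a₀+mₖ₊₁)/dₖ₊₁⌋:
  k=1: m=19, d=37, a=1
  k=2: m=18, d=2, a=18
  k=3: m=18, d=37, a=1
  k=4: m=19, d=1, a=38
d=1 and a=2a₀=38 at k=4, so the next step gives (m, d) = (19, 37) again — its k=1 value — and the period has length 4.

[19; 1, 18, 1, 38]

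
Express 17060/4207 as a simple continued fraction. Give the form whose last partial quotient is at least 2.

[4; 18, 7, 2, 15]

17060 = 4×4207 + 232
4207 = 18×232 + 31
232 = 7×31 + 15
31 = 2×15 + 1
15 = 15×1 + 0  (stop)
So 17060/4207 = [4; 18, 7, 2, 15].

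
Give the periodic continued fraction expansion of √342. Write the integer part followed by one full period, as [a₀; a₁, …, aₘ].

[18; 2, 36]

a₀ = ⌊√342⌋ = 18.
With m₀=0, d₀=1 and mₖ₊₁ = dₖaₖ − mₖ, dₖ₊₁ = (n − mₖ₊₁²)/dₖ, aₖ₊₁ = ⌊(a₀+mₖ₊₁)/dₖ₊₁⌋:
  k=1: m=18, d=18, a=2
  k=2: m=18, d=1, a=36
d=1 and a=2a₀=36 at k=2, so the next step gives (m, d) = (18, 18) again — its k=1 value — and the period has length 2.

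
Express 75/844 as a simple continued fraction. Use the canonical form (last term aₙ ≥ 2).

75 = 0·844 + 75
844 = 11·75 + 19
75 = 3·19 + 18
19 = 1·18 + 1
18 = 18·1 + 0  (stop)
So 75/844 = [0; 11, 3, 1, 18].

[0; 11, 3, 1, 18]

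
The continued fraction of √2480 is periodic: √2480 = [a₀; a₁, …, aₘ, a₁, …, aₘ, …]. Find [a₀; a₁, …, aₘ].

[49; 1, 3, 1, 98]

a₀ = ⌊√2480⌋ = 49.
With m₀=0, d₀=1 and mₖ₊₁ = dₖaₖ − mₖ, dₖ₊₁ = (n − mₖ₊₁²)/dₖ, aₖ₊₁ = ⌊(a₀+mₖ₊₁)/dₖ₊₁⌋:
  k=1: m=49, d=79, a=1
  k=2: m=30, d=20, a=3
  k=3: m=30, d=79, a=1
  k=4: m=49, d=1, a=98
d=1 and a=2a₀=98 at k=4, so the next step gives (m, d) = (49, 79) again — its k=1 value — and the period has length 4.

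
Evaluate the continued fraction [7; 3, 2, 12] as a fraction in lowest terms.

Using pₖ = aₖpₖ₋₁ + pₖ₋₂ and qₖ = aₖqₖ₋₁ + qₖ₋₂:
  k=0: a=7, p=7, q=1
  k=1: a=3, p=22, q=3
  k=2: a=2, p=51, q=7
  k=3: a=12, p=634, q=87

634/87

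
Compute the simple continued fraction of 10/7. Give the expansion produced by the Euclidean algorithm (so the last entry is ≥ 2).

10 = 1×7 + 3
7 = 2×3 + 1
3 = 3×1 + 0  (stop)
So 10/7 = [1; 2, 3].

[1; 2, 3]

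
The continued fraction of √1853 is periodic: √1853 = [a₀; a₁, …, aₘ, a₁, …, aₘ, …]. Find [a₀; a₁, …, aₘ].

a₀ = ⌊√1853⌋ = 43.
With m₀=0, d₀=1 and mₖ₊₁ = dₖaₖ − mₖ, dₖ₊₁ = (n − mₖ₊₁²)/dₖ, aₖ₊₁ = ⌊(a₀+mₖ₊₁)/dₖ₊₁⌋:
  k=1: m=43, d=4, a=21
  k=2: m=41, d=43, a=1
  k=3: m=2, d=43, a=1
  k=4: m=41, d=4, a=21
  k=5: m=43, d=1, a=86
d=1 and a=2a₀=86 at k=5, so the next step gives (m, d) = (43, 4) again — its k=1 value — and the period has length 5.

[43; 21, 1, 1, 21, 86]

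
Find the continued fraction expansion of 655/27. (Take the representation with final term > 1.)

[24; 3, 1, 6]

655 = 24·27 + 7
27 = 3·7 + 6
7 = 1·6 + 1
6 = 6·1 + 0  (stop)
So 655/27 = [24; 3, 1, 6].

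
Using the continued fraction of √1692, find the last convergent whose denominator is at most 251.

4607/112

√1692 = [41; 7, 2, 7, 82, …] (period length 4).
Convergents:
  p_0/q_0 = 41/1
  p_1/q_1 = 288/7
  p_2/q_2 = 617/15
  p_3/q_3 = 4607/112
  p_4/q_4 = 378391/9199
q_3 = 112 ≤ 251 < 9199 = q_4, so the answer is 4607/112.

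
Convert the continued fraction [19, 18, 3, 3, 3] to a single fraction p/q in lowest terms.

11509/604

Using pₖ = aₖpₖ₋₁ + pₖ₋₂ and qₖ = aₖqₖ₋₁ + qₖ₋₂:
  k=0: a=19, p=19, q=1
  k=1: a=18, p=343, q=18
  k=2: a=3, p=1048, q=55
  k=3: a=3, p=3487, q=183
  k=4: a=3, p=11509, q=604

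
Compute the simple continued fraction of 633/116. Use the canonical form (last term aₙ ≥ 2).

[5; 2, 5, 3, 3]

633 = 5×116 + 53
116 = 2×53 + 10
53 = 5×10 + 3
10 = 3×3 + 1
3 = 3×1 + 0  (stop)
So 633/116 = [5; 2, 5, 3, 3].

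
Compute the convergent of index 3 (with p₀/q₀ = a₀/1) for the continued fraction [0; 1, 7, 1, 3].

Using pₖ = aₖpₖ₋₁ + pₖ₋₂, qₖ = aₖqₖ₋₁ + qₖ₋₂ (with p₋₁=1, p₋₂=0, q₋₁=0, q₋₂=1):
  k=0: a=0, p=0, q=1
  k=1: a=1, p=1, q=1
  k=2: a=7, p=7, q=8
  k=3: a=1, p=8, q=9

8/9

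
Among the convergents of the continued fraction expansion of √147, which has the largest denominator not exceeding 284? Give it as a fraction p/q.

√147 = [12; 8, 24, …] (period length 2).
Convergents:
  p_0/q_0 = 12/1
  p_1/q_1 = 97/8
  p_2/q_2 = 2340/193
  p_3/q_3 = 18817/1552
q_2 = 193 ≤ 284 < 1552 = q_3, so the answer is 2340/193.

2340/193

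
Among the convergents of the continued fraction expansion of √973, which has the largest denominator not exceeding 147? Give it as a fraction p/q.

1778/57

√973 = [31; 5, 5, 2, 8, 2, 5, 5, 62, …] (period length 8).
Convergents:
  p_0/q_0 = 31/1
  p_1/q_1 = 156/5
  p_2/q_2 = 811/26
  p_3/q_3 = 1778/57
  p_4/q_4 = 15035/482
q_3 = 57 ≤ 147 < 482 = q_4, so the answer is 1778/57.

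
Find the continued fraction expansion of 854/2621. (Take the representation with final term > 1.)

[0; 3, 14, 2, 9, 3]

854 = 0×2621 + 854
2621 = 3×854 + 59
854 = 14×59 + 28
59 = 2×28 + 3
28 = 9×3 + 1
3 = 3×1 + 0  (stop)
So 854/2621 = [0; 3, 14, 2, 9, 3].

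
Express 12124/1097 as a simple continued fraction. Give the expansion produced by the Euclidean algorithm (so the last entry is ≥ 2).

12124 = 11*1097 + 57
1097 = 19*57 + 14
57 = 4*14 + 1
14 = 14*1 + 0  (stop)
So 12124/1097 = [11; 19, 4, 14].

[11; 19, 4, 14]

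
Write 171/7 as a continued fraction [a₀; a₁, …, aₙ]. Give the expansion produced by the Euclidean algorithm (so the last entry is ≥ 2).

[24; 2, 3]

171 = 24*7 + 3
7 = 2*3 + 1
3 = 3*1 + 0  (stop)
So 171/7 = [24; 2, 3].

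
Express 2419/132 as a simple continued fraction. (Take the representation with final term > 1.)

2419 = 18*132 + 43
132 = 3*43 + 3
43 = 14*3 + 1
3 = 3*1 + 0  (stop)
So 2419/132 = [18; 3, 14, 3].

[18; 3, 14, 3]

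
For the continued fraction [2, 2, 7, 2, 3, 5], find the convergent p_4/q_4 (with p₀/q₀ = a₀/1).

Using pₖ = aₖpₖ₋₁ + pₖ₋₂, qₖ = aₖqₖ₋₁ + qₖ₋₂ (with p₋₁=1, p₋₂=0, q₋₁=0, q₋₂=1):
  k=0: a=2, p=2, q=1
  k=1: a=2, p=5, q=2
  k=2: a=7, p=37, q=15
  k=3: a=2, p=79, q=32
  k=4: a=3, p=274, q=111

274/111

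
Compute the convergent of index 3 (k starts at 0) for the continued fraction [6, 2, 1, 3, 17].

70/11

Using pₖ = aₖpₖ₋₁ + pₖ₋₂, qₖ = aₖqₖ₋₁ + qₖ₋₂ (with p₋₁=1, p₋₂=0, q₋₁=0, q₋₂=1):
  k=0: a=6, p=6, q=1
  k=1: a=2, p=13, q=2
  k=2: a=1, p=19, q=3
  k=3: a=3, p=70, q=11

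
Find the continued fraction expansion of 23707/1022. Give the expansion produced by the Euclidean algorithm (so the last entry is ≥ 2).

[23; 5, 11, 1, 4, 1, 2]

23707 = 23*1022 + 201
1022 = 5*201 + 17
201 = 11*17 + 14
17 = 1*14 + 3
14 = 4*3 + 2
3 = 1*2 + 1
2 = 2*1 + 0  (stop)
So 23707/1022 = [23; 5, 11, 1, 4, 1, 2].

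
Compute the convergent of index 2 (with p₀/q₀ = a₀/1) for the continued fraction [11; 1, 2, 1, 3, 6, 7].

35/3

Using pₖ = aₖpₖ₋₁ + pₖ₋₂, qₖ = aₖqₖ₋₁ + qₖ₋₂ (with p₋₁=1, p₋₂=0, q₋₁=0, q₋₂=1):
  k=0: a=11, p=11, q=1
  k=1: a=1, p=12, q=1
  k=2: a=2, p=35, q=3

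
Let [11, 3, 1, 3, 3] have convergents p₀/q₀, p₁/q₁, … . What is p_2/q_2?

Using pₖ = aₖpₖ₋₁ + pₖ₋₂, qₖ = aₖqₖ₋₁ + qₖ₋₂ (with p₋₁=1, p₋₂=0, q₋₁=0, q₋₂=1):
  k=0: a=11, p=11, q=1
  k=1: a=3, p=34, q=3
  k=2: a=1, p=45, q=4

45/4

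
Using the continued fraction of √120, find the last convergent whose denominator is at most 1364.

5291/483

√120 = [10; 1, 20, …] (period length 2).
Convergents:
  p_0/q_0 = 10/1
  p_1/q_1 = 11/1
  p_2/q_2 = 230/21
  p_3/q_3 = 241/22
  p_4/q_4 = 5050/461
  p_5/q_5 = 5291/483
  p_6/q_6 = 110870/10121
q_5 = 483 ≤ 1364 < 10121 = q_6, so the answer is 5291/483.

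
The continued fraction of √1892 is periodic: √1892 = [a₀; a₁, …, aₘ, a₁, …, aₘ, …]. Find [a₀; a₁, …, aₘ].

a₀ = ⌊√1892⌋ = 43.
With m₀=0, d₀=1 and mₖ₊₁ = dₖaₖ − mₖ, dₖ₊₁ = (n − mₖ₊₁²)/dₖ, aₖ₊₁ = ⌊(a₀+mₖ₊₁)/dₖ₊₁⌋:
  k=1: m=43, d=43, a=2
  k=2: m=43, d=1, a=86
d=1 and a=2a₀=86 at k=2, so the next step gives (m, d) = (43, 43) again — its k=1 value — and the period has length 2.

[43; 2, 86]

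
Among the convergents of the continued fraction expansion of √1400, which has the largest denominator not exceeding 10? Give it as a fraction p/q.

187/5

√1400 = [37; 2, 2, 2, 74, …] (period length 4).
Convergents:
  p_0/q_0 = 37/1
  p_1/q_1 = 75/2
  p_2/q_2 = 187/5
  p_3/q_3 = 449/12
q_2 = 5 ≤ 10 < 12 = q_3, so the answer is 187/5.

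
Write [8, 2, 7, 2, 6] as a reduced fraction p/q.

1753/207

Using pₖ = aₖpₖ₋₁ + pₖ₋₂ and qₖ = aₖqₖ₋₁ + qₖ₋₂:
  k=0: a=8, p=8, q=1
  k=1: a=2, p=17, q=2
  k=2: a=7, p=127, q=15
  k=3: a=2, p=271, q=32
  k=4: a=6, p=1753, q=207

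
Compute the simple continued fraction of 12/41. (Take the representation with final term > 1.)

[0; 3, 2, 2, 2]

12 = 0×41 + 12
41 = 3×12 + 5
12 = 2×5 + 2
5 = 2×2 + 1
2 = 2×1 + 0  (stop)
So 12/41 = [0; 3, 2, 2, 2].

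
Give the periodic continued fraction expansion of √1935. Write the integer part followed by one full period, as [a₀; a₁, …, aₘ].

[43; 1, 86]

a₀ = ⌊√1935⌋ = 43.
With m₀=0, d₀=1 and mₖ₊₁ = dₖaₖ − mₖ, dₖ₊₁ = (n − mₖ₊₁²)/dₖ, aₖ₊₁ = ⌊(a₀+mₖ₊₁)/dₖ₊₁⌋:
  k=1: m=43, d=86, a=1
  k=2: m=43, d=1, a=86
d=1 and a=2a₀=86 at k=2, so the next step gives (m, d) = (43, 86) again — its k=1 value — and the period has length 2.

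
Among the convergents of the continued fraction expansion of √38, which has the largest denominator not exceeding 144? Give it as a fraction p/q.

√38 = [6; 6, 12, …] (period length 2).
Convergents:
  p_0/q_0 = 6/1
  p_1/q_1 = 37/6
  p_2/q_2 = 450/73
  p_3/q_3 = 2737/444
q_2 = 73 ≤ 144 < 444 = q_3, so the answer is 450/73.

450/73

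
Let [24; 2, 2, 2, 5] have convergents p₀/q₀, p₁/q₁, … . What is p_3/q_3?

293/12

Using pₖ = aₖpₖ₋₁ + pₖ₋₂, qₖ = aₖqₖ₋₁ + qₖ₋₂ (with p₋₁=1, p₋₂=0, q₋₁=0, q₋₂=1):
  k=0: a=24, p=24, q=1
  k=1: a=2, p=49, q=2
  k=2: a=2, p=122, q=5
  k=3: a=2, p=293, q=12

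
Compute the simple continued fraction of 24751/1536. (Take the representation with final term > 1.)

[16; 8, 1, 3, 2, 19]

24751 = 16×1536 + 175
1536 = 8×175 + 136
175 = 1×136 + 39
136 = 3×39 + 19
39 = 2×19 + 1
19 = 19×1 + 0  (stop)
So 24751/1536 = [16; 8, 1, 3, 2, 19].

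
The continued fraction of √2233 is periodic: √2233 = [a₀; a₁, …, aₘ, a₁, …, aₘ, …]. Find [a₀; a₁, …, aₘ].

[47; 3, 1, 12, 1, 3, 94]

a₀ = ⌊√2233⌋ = 47.
With m₀=0, d₀=1 and mₖ₊₁ = dₖaₖ − mₖ, dₖ₊₁ = (n − mₖ₊₁²)/dₖ, aₖ₊₁ = ⌊(a₀+mₖ₊₁)/dₖ₊₁⌋:
  k=1: m=47, d=24, a=3
  k=2: m=25, d=67, a=1
  k=3: m=42, d=7, a=12
  k=4: m=42, d=67, a=1
  k=5: m=25, d=24, a=3
  k=6: m=47, d=1, a=94
d=1 and a=2a₀=94 at k=6, so the next step gives (m, d) = (47, 24) again — its k=1 value — and the period has length 6.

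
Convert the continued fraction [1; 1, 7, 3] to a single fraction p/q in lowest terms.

47/25

Using pₖ = aₖpₖ₋₁ + pₖ₋₂ and qₖ = aₖqₖ₋₁ + qₖ₋₂:
  k=0: a=1, p=1, q=1
  k=1: a=1, p=2, q=1
  k=2: a=7, p=15, q=8
  k=3: a=3, p=47, q=25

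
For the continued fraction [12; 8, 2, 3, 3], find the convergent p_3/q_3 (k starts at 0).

715/59

Using pₖ = aₖpₖ₋₁ + pₖ₋₂, qₖ = aₖqₖ₋₁ + qₖ₋₂ (with p₋₁=1, p₋₂=0, q₋₁=0, q₋₂=1):
  k=0: a=12, p=12, q=1
  k=1: a=8, p=97, q=8
  k=2: a=2, p=206, q=17
  k=3: a=3, p=715, q=59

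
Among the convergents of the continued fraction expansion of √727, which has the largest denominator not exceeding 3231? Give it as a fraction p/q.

√727 = [26; 1, 25, 1, 52, …] (period length 4).
Convergents:
  p_0/q_0 = 26/1
  p_1/q_1 = 27/1
  p_2/q_2 = 701/26
  p_3/q_3 = 728/27
  p_4/q_4 = 38557/1430
  p_5/q_5 = 39285/1457
  p_6/q_6 = 1020682/37855
q_5 = 1457 ≤ 3231 < 37855 = q_6, so the answer is 39285/1457.

39285/1457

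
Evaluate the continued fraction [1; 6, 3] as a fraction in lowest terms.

Fold from the inside: start with 3/1.
  6 + 1/3 = 19/3
  1 + 3/19 = 22/19

22/19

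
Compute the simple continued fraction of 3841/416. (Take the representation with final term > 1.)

[9; 4, 3, 2, 6, 2]

3841 = 9·416 + 97
416 = 4·97 + 28
97 = 3·28 + 13
28 = 2·13 + 2
13 = 6·2 + 1
2 = 2·1 + 0  (stop)
So 3841/416 = [9; 4, 3, 2, 6, 2].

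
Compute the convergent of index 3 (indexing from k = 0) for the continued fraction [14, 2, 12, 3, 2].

1115/77

Using pₖ = aₖpₖ₋₁ + pₖ₋₂, qₖ = aₖqₖ₋₁ + qₖ₋₂ (with p₋₁=1, p₋₂=0, q₋₁=0, q₋₂=1):
  k=0: a=14, p=14, q=1
  k=1: a=2, p=29, q=2
  k=2: a=12, p=362, q=25
  k=3: a=3, p=1115, q=77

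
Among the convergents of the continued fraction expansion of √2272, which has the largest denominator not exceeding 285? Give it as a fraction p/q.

√2272 = [47; 1, 1, 1, 94, …] (period length 4).
Convergents:
  p_0/q_0 = 47/1
  p_1/q_1 = 48/1
  p_2/q_2 = 95/2
  p_3/q_3 = 143/3
  p_4/q_4 = 13537/284
  p_5/q_5 = 13680/287
q_4 = 284 ≤ 285 < 287 = q_5, so the answer is 13537/284.

13537/284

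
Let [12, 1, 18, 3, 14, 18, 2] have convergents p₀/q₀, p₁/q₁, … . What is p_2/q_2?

Using pₖ = aₖpₖ₋₁ + pₖ₋₂, qₖ = aₖqₖ₋₁ + qₖ₋₂ (with p₋₁=1, p₋₂=0, q₋₁=0, q₋₂=1):
  k=0: a=12, p=12, q=1
  k=1: a=1, p=13, q=1
  k=2: a=18, p=246, q=19

246/19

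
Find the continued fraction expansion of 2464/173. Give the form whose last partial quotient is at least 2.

2464 = 14*173 + 42
173 = 4*42 + 5
42 = 8*5 + 2
5 = 2*2 + 1
2 = 2*1 + 0  (stop)
So 2464/173 = [14; 4, 8, 2, 2].

[14; 4, 8, 2, 2]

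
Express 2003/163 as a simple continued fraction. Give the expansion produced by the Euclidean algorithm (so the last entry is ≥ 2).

[12; 3, 2, 7, 3]

2003 = 12·163 + 47
163 = 3·47 + 22
47 = 2·22 + 3
22 = 7·3 + 1
3 = 3·1 + 0  (stop)
So 2003/163 = [12; 3, 2, 7, 3].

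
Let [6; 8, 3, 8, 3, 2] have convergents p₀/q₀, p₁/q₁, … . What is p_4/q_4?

Using pₖ = aₖpₖ₋₁ + pₖ₋₂, qₖ = aₖqₖ₋₁ + qₖ₋₂ (with p₋₁=1, p₋₂=0, q₋₁=0, q₋₂=1):
  k=0: a=6, p=6, q=1
  k=1: a=8, p=49, q=8
  k=2: a=3, p=153, q=25
  k=3: a=8, p=1273, q=208
  k=4: a=3, p=3972, q=649

3972/649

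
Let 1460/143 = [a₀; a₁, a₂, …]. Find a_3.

3

1460 = 10·143 + 30   →  a_0 = 10
143 = 4·30 + 23   →  a_1 = 4
30 = 1·23 + 7   →  a_2 = 1
23 = 3·7 + 2   →  a_3 = 3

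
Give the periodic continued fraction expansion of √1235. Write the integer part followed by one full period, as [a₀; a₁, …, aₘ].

a₀ = ⌊√1235⌋ = 35.
With m₀=0, d₀=1 and mₖ₊₁ = dₖaₖ − mₖ, dₖ₊₁ = (n − mₖ₊₁²)/dₖ, aₖ₊₁ = ⌊(a₀+mₖ₊₁)/dₖ₊₁⌋:
  k=1: m=35, d=10, a=7
  k=2: m=35, d=1, a=70
d=1 and a=2a₀=70 at k=2, so the next step gives (m, d) = (35, 10) again — its k=1 value — and the period has length 2.

[35; 7, 70]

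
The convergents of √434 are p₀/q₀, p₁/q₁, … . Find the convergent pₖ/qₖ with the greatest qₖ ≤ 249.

5104/245

√434 = [20; 1, 4, 1, 40, …] (period length 4).
Convergents:
  p_0/q_0 = 20/1
  p_1/q_1 = 21/1
  p_2/q_2 = 104/5
  p_3/q_3 = 125/6
  p_4/q_4 = 5104/245
  p_5/q_5 = 5229/251
q_4 = 245 ≤ 249 < 251 = q_5, so the answer is 5104/245.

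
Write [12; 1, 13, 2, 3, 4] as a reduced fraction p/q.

5599/433

Using pₖ = aₖpₖ₋₁ + pₖ₋₂ and qₖ = aₖqₖ₋₁ + qₖ₋₂:
  k=0: a=12, p=12, q=1
  k=1: a=1, p=13, q=1
  k=2: a=13, p=181, q=14
  k=3: a=2, p=375, q=29
  k=4: a=3, p=1306, q=101
  k=5: a=4, p=5599, q=433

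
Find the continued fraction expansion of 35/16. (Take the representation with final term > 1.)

[2; 5, 3]

35 = 2×16 + 3
16 = 5×3 + 1
3 = 3×1 + 0  (stop)
So 35/16 = [2; 5, 3].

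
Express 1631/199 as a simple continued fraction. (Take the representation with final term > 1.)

1631 = 8*199 + 39
199 = 5*39 + 4
39 = 9*4 + 3
4 = 1*3 + 1
3 = 3*1 + 0  (stop)
So 1631/199 = [8; 5, 9, 1, 3].

[8; 5, 9, 1, 3]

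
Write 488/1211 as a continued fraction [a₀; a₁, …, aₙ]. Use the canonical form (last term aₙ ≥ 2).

488 = 0*1211 + 488
1211 = 2*488 + 235
488 = 2*235 + 18
235 = 13*18 + 1
18 = 18*1 + 0  (stop)
So 488/1211 = [0; 2, 2, 13, 18].

[0; 2, 2, 13, 18]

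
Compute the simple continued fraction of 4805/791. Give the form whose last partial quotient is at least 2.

[6; 13, 2, 2, 5, 2]

4805 = 6*791 + 59
791 = 13*59 + 24
59 = 2*24 + 11
24 = 2*11 + 2
11 = 5*2 + 1
2 = 2*1 + 0  (stop)
So 4805/791 = [6; 13, 2, 2, 5, 2].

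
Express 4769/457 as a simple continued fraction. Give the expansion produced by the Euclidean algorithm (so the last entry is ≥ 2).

4769 = 10×457 + 199
457 = 2×199 + 59
199 = 3×59 + 22
59 = 2×22 + 15
22 = 1×15 + 7
15 = 2×7 + 1
7 = 7×1 + 0  (stop)
So 4769/457 = [10; 2, 3, 2, 1, 2, 7].

[10; 2, 3, 2, 1, 2, 7]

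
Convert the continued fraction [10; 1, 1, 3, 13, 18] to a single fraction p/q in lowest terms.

Fold from the inside: start with 18/1.
  13 + 1/18 = 235/18
  3 + 18/235 = 723/235
  1 + 235/723 = 958/723
  1 + 723/958 = 1681/958
  10 + 958/1681 = 17768/1681

17768/1681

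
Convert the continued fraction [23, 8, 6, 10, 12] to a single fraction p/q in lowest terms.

139313/6025

Using pₖ = aₖpₖ₋₁ + pₖ₋₂ and qₖ = aₖqₖ₋₁ + qₖ₋₂:
  k=0: a=23, p=23, q=1
  k=1: a=8, p=185, q=8
  k=2: a=6, p=1133, q=49
  k=3: a=10, p=11515, q=498
  k=4: a=12, p=139313, q=6025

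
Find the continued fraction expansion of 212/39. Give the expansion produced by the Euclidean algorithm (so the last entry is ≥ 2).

[5; 2, 3, 2, 2]

212 = 5×39 + 17
39 = 2×17 + 5
17 = 3×5 + 2
5 = 2×2 + 1
2 = 2×1 + 0  (stop)
So 212/39 = [5; 2, 3, 2, 2].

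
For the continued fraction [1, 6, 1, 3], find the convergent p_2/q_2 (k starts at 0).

Using pₖ = aₖpₖ₋₁ + pₖ₋₂, qₖ = aₖqₖ₋₁ + qₖ₋₂ (with p₋₁=1, p₋₂=0, q₋₁=0, q₋₂=1):
  k=0: a=1, p=1, q=1
  k=1: a=6, p=7, q=6
  k=2: a=1, p=8, q=7

8/7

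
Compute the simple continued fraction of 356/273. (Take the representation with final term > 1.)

356 = 1·273 + 83
273 = 3·83 + 24
83 = 3·24 + 11
24 = 2·11 + 2
11 = 5·2 + 1
2 = 2·1 + 0  (stop)
So 356/273 = [1; 3, 3, 2, 5, 2].

[1; 3, 3, 2, 5, 2]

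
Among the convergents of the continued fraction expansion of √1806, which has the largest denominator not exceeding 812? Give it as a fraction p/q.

√1806 = [42; 2, 84, …] (period length 2).
Convergents:
  p_0/q_0 = 42/1
  p_1/q_1 = 85/2
  p_2/q_2 = 7182/169
  p_3/q_3 = 14449/340
  p_4/q_4 = 1220898/28729
q_3 = 340 ≤ 812 < 28729 = q_4, so the answer is 14449/340.

14449/340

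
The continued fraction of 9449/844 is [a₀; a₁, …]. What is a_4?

2

9449 = 11·844 + 165   →  a_0 = 11
844 = 5·165 + 19   →  a_1 = 5
165 = 8·19 + 13   →  a_2 = 8
19 = 1·13 + 6   →  a_3 = 1
13 = 2·6 + 1   →  a_4 = 2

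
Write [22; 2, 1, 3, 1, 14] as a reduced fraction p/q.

Fold from the inside: start with 14/1.
  1 + 1/14 = 15/14
  3 + 14/15 = 59/15
  1 + 15/59 = 74/59
  2 + 59/74 = 207/74
  22 + 74/207 = 4628/207

4628/207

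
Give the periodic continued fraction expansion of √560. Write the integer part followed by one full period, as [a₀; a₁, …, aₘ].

a₀ = ⌊√560⌋ = 23.
With m₀=0, d₀=1 and mₖ₊₁ = dₖaₖ − mₖ, dₖ₊₁ = (n − mₖ₊₁²)/dₖ, aₖ₊₁ = ⌊(a₀+mₖ₊₁)/dₖ₊₁⌋:
  k=1: m=23, d=31, a=1
  k=2: m=8, d=16, a=1
  k=3: m=8, d=31, a=1
  k=4: m=23, d=1, a=46
d=1 and a=2a₀=46 at k=4, so the next step gives (m, d) = (23, 31) again — its k=1 value — and the period has length 4.

[23; 1, 1, 1, 46]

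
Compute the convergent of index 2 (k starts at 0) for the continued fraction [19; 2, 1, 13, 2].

Using pₖ = aₖpₖ₋₁ + pₖ₋₂, qₖ = aₖqₖ₋₁ + qₖ₋₂ (with p₋₁=1, p₋₂=0, q₋₁=0, q₋₂=1):
  k=0: a=19, p=19, q=1
  k=1: a=2, p=39, q=2
  k=2: a=1, p=58, q=3

58/3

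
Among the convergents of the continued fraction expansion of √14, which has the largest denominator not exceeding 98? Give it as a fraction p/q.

333/89

√14 = [3; 1, 2, 1, 6, …] (period length 4).
Convergents:
  p_0/q_0 = 3/1
  p_1/q_1 = 4/1
  p_2/q_2 = 11/3
  p_3/q_3 = 15/4
  p_4/q_4 = 101/27
  p_5/q_5 = 116/31
  p_6/q_6 = 333/89
  p_7/q_7 = 449/120
q_6 = 89 ≤ 98 < 120 = q_7, so the answer is 333/89.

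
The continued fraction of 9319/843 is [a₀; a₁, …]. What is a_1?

18

9319 = 11·843 + 46   →  a_0 = 11
843 = 18·46 + 15   →  a_1 = 18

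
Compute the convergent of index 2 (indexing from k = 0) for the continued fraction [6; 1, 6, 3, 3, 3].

48/7

Using pₖ = aₖpₖ₋₁ + pₖ₋₂, qₖ = aₖqₖ₋₁ + qₖ₋₂ (with p₋₁=1, p₋₂=0, q₋₁=0, q₋₂=1):
  k=0: a=6, p=6, q=1
  k=1: a=1, p=7, q=1
  k=2: a=6, p=48, q=7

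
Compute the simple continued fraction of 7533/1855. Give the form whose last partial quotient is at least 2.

7533 = 4·1855 + 113
1855 = 16·113 + 47
113 = 2·47 + 19
47 = 2·19 + 9
19 = 2·9 + 1
9 = 9·1 + 0  (stop)
So 7533/1855 = [4; 16, 2, 2, 2, 9].

[4; 16, 2, 2, 2, 9]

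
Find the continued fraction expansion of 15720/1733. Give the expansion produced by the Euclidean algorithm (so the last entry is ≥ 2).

[9; 14, 11, 5, 2]

15720 = 9×1733 + 123
1733 = 14×123 + 11
123 = 11×11 + 2
11 = 5×2 + 1
2 = 2×1 + 0  (stop)
So 15720/1733 = [9; 14, 11, 5, 2].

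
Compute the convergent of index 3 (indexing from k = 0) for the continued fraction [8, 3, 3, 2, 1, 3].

191/23

Using pₖ = aₖpₖ₋₁ + pₖ₋₂, qₖ = aₖqₖ₋₁ + qₖ₋₂ (with p₋₁=1, p₋₂=0, q₋₁=0, q₋₂=1):
  k=0: a=8, p=8, q=1
  k=1: a=3, p=25, q=3
  k=2: a=3, p=83, q=10
  k=3: a=2, p=191, q=23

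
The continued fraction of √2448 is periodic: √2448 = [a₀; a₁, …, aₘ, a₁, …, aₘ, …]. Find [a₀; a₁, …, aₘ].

[49; 2, 10, 2, 98]

a₀ = ⌊√2448⌋ = 49.
With m₀=0, d₀=1 and mₖ₊₁ = dₖaₖ − mₖ, dₖ₊₁ = (n − mₖ₊₁²)/dₖ, aₖ₊₁ = ⌊(a₀+mₖ₊₁)/dₖ₊₁⌋:
  k=1: m=49, d=47, a=2
  k=2: m=45, d=9, a=10
  k=3: m=45, d=47, a=2
  k=4: m=49, d=1, a=98
d=1 and a=2a₀=98 at k=4, so the next step gives (m, d) = (49, 47) again — its k=1 value — and the period has length 4.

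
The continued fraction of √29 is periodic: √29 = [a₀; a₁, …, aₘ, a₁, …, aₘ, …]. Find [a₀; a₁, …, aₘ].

a₀ = ⌊√29⌋ = 5.
With m₀=0, d₀=1 and mₖ₊₁ = dₖaₖ − mₖ, dₖ₊₁ = (n − mₖ₊₁²)/dₖ, aₖ₊₁ = ⌊(a₀+mₖ₊₁)/dₖ₊₁⌋:
  k=1: m=5, d=4, a=2
  k=2: m=3, d=5, a=1
  k=3: m=2, d=5, a=1
  k=4: m=3, d=4, a=2
  k=5: m=5, d=1, a=10
d=1 and a=2a₀=10 at k=5, so the next step gives (m, d) = (5, 4) again — its k=1 value — and the period has length 5.

[5; 2, 1, 1, 2, 10]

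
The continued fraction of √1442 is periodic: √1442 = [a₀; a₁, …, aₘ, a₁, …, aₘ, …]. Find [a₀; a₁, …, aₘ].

a₀ = ⌊√1442⌋ = 37.
With m₀=0, d₀=1 and mₖ₊₁ = dₖaₖ − mₖ, dₖ₊₁ = (n − mₖ₊₁²)/dₖ, aₖ₊₁ = ⌊(a₀+mₖ₊₁)/dₖ₊₁⌋:
  k=1: m=37, d=73, a=1
  k=2: m=36, d=2, a=36
  k=3: m=36, d=73, a=1
  k=4: m=37, d=1, a=74
d=1 and a=2a₀=74 at k=4, so the next step gives (m, d) = (37, 73) again — its k=1 value — and the period has length 4.

[37; 1, 36, 1, 74]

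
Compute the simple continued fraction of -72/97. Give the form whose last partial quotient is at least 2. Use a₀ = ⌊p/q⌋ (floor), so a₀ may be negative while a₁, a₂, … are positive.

[-1; 3, 1, 7, 3]

-72 = -1×97 + 25
97 = 3×25 + 22
25 = 1×22 + 3
22 = 7×3 + 1
3 = 3×1 + 0  (stop)
So -72/97 = [-1; 3, 1, 7, 3].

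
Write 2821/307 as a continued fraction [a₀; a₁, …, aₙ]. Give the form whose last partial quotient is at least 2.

[9; 5, 3, 2, 2, 3]

2821 = 9×307 + 58
307 = 5×58 + 17
58 = 3×17 + 7
17 = 2×7 + 3
7 = 2×3 + 1
3 = 3×1 + 0  (stop)
So 2821/307 = [9; 5, 3, 2, 2, 3].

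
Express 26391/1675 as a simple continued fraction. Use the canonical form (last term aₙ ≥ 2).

[15; 1, 3, 10, 2, 19]

26391 = 15*1675 + 1266
1675 = 1*1266 + 409
1266 = 3*409 + 39
409 = 10*39 + 19
39 = 2*19 + 1
19 = 19*1 + 0  (stop)
So 26391/1675 = [15; 1, 3, 10, 2, 19].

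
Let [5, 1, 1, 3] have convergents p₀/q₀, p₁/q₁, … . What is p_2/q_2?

11/2

Using pₖ = aₖpₖ₋₁ + pₖ₋₂, qₖ = aₖqₖ₋₁ + qₖ₋₂ (with p₋₁=1, p₋₂=0, q₋₁=0, q₋₂=1):
  k=0: a=5, p=5, q=1
  k=1: a=1, p=6, q=1
  k=2: a=1, p=11, q=2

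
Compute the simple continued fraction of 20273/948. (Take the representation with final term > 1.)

[21; 2, 1, 1, 2, 14, 5]

20273 = 21*948 + 365
948 = 2*365 + 218
365 = 1*218 + 147
218 = 1*147 + 71
147 = 2*71 + 5
71 = 14*5 + 1
5 = 5*1 + 0  (stop)
So 20273/948 = [21; 2, 1, 1, 2, 14, 5].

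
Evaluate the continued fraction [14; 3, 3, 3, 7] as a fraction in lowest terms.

3447/241

Fold from the inside: start with 7/1.
  3 + 1/7 = 22/7
  3 + 7/22 = 73/22
  3 + 22/73 = 241/73
  14 + 73/241 = 3447/241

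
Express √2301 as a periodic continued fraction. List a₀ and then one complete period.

[47; 1, 30, 1, 94]

a₀ = ⌊√2301⌋ = 47.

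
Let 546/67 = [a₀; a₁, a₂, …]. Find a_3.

2

546 = 8·67 + 10   →  a_0 = 8
67 = 6·10 + 7   →  a_1 = 6
10 = 1·7 + 3   →  a_2 = 1
7 = 2·3 + 1   →  a_3 = 2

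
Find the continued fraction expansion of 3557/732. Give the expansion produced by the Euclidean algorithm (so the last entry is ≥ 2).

3557 = 4×732 + 629
732 = 1×629 + 103
629 = 6×103 + 11
103 = 9×11 + 4
11 = 2×4 + 3
4 = 1×3 + 1
3 = 3×1 + 0  (stop)
So 3557/732 = [4; 1, 6, 9, 2, 1, 3].

[4; 1, 6, 9, 2, 1, 3]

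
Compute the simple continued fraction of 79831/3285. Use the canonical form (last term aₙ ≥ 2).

[24; 3, 3, 5, 1, 2, 18]

79831 = 24*3285 + 991
3285 = 3*991 + 312
991 = 3*312 + 55
312 = 5*55 + 37
55 = 1*37 + 18
37 = 2*18 + 1
18 = 18*1 + 0  (stop)
So 79831/3285 = [24; 3, 3, 5, 1, 2, 18].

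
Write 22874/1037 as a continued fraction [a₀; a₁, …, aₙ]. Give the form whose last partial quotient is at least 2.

22874 = 22*1037 + 60
1037 = 17*60 + 17
60 = 3*17 + 9
17 = 1*9 + 8
9 = 1*8 + 1
8 = 8*1 + 0  (stop)
So 22874/1037 = [22; 17, 3, 1, 1, 8].

[22; 17, 3, 1, 1, 8]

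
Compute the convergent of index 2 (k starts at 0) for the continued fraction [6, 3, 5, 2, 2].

Using pₖ = aₖpₖ₋₁ + pₖ₋₂, qₖ = aₖqₖ₋₁ + qₖ₋₂ (with p₋₁=1, p₋₂=0, q₋₁=0, q₋₂=1):
  k=0: a=6, p=6, q=1
  k=1: a=3, p=19, q=3
  k=2: a=5, p=101, q=16

101/16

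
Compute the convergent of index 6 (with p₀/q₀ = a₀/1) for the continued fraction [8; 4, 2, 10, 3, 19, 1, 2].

48633/5914

Using pₖ = aₖpₖ₋₁ + pₖ₋₂, qₖ = aₖqₖ₋₁ + qₖ₋₂ (with p₋₁=1, p₋₂=0, q₋₁=0, q₋₂=1):
  k=0: a=8, p=8, q=1
  k=1: a=4, p=33, q=4
  k=2: a=2, p=74, q=9
  k=3: a=10, p=773, q=94
  k=4: a=3, p=2393, q=291
  k=5: a=19, p=46240, q=5623
  k=6: a=1, p=48633, q=5914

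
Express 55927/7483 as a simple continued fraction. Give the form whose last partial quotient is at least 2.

[7; 2, 9, 14, 2, 13]

55927 = 7*7483 + 3546
7483 = 2*3546 + 391
3546 = 9*391 + 27
391 = 14*27 + 13
27 = 2*13 + 1
13 = 13*1 + 0  (stop)
So 55927/7483 = [7; 2, 9, 14, 2, 13].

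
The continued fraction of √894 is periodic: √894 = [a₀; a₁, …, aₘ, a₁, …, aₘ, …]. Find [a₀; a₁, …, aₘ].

[29; 1, 8, 1, 58]

a₀ = ⌊√894⌋ = 29.
With m₀=0, d₀=1 and mₖ₊₁ = dₖaₖ − mₖ, dₖ₊₁ = (n − mₖ₊₁²)/dₖ, aₖ₊₁ = ⌊(a₀+mₖ₊₁)/dₖ₊₁⌋:
  k=1: m=29, d=53, a=1
  k=2: m=24, d=6, a=8
  k=3: m=24, d=53, a=1
  k=4: m=29, d=1, a=58
d=1 and a=2a₀=58 at k=4, so the next step gives (m, d) = (29, 53) again — its k=1 value — and the period has length 4.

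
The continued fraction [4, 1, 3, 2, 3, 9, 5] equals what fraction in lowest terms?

7023/1471

Fold from the inside: start with 5/1.
  9 + 1/5 = 46/5
  3 + 5/46 = 143/46
  2 + 46/143 = 332/143
  3 + 143/332 = 1139/332
  1 + 332/1139 = 1471/1139
  4 + 1139/1471 = 7023/1471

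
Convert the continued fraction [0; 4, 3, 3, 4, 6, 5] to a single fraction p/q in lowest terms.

1383/5950

Fold from the inside: start with 5/1.
  6 + 1/5 = 31/5
  4 + 5/31 = 129/31
  3 + 31/129 = 418/129
  3 + 129/418 = 1383/418
  4 + 418/1383 = 5950/1383
  0 + 1383/5950 = 1383/5950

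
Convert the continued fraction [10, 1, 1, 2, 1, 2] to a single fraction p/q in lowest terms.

201/19

Using pₖ = aₖpₖ₋₁ + pₖ₋₂ and qₖ = aₖqₖ₋₁ + qₖ₋₂:
  k=0: a=10, p=10, q=1
  k=1: a=1, p=11, q=1
  k=2: a=1, p=21, q=2
  k=3: a=2, p=53, q=5
  k=4: a=1, p=74, q=7
  k=5: a=2, p=201, q=19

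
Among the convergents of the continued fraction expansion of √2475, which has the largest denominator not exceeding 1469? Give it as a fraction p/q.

59351/1193

√2475 = [49; 1, 2, 1, 98, …] (period length 4).
Convergents:
  p_0/q_0 = 49/1
  p_1/q_1 = 50/1
  p_2/q_2 = 149/3
  p_3/q_3 = 199/4
  p_4/q_4 = 19651/395
  p_5/q_5 = 19850/399
  p_6/q_6 = 59351/1193
  p_7/q_7 = 79201/1592
q_6 = 1193 ≤ 1469 < 1592 = q_7, so the answer is 59351/1193.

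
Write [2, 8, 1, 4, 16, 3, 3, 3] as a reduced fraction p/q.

50661/23969

Using pₖ = aₖpₖ₋₁ + pₖ₋₂ and qₖ = aₖqₖ₋₁ + qₖ₋₂:
  k=0: a=2, p=2, q=1
  k=1: a=8, p=17, q=8
  k=2: a=1, p=19, q=9
  k=3: a=4, p=93, q=44
  k=4: a=16, p=1507, q=713
  k=5: a=3, p=4614, q=2183
  k=6: a=3, p=15349, q=7262
  k=7: a=3, p=50661, q=23969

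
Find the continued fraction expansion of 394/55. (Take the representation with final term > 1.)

394 = 7·55 + 9
55 = 6·9 + 1
9 = 9·1 + 0  (stop)
So 394/55 = [7; 6, 9].

[7; 6, 9]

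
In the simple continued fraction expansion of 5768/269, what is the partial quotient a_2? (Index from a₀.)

5768 = 21·269 + 119   →  a_0 = 21
269 = 2·119 + 31   →  a_1 = 2
119 = 3·31 + 26   →  a_2 = 3

3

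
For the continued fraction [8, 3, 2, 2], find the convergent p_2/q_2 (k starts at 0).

Using pₖ = aₖpₖ₋₁ + pₖ₋₂, qₖ = aₖqₖ₋₁ + qₖ₋₂ (with p₋₁=1, p₋₂=0, q₋₁=0, q₋₂=1):
  k=0: a=8, p=8, q=1
  k=1: a=3, p=25, q=3
  k=2: a=2, p=58, q=7

58/7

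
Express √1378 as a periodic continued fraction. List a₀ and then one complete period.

a₀ = ⌊√1378⌋ = 37.
With m₀=0, d₀=1 and mₖ₊₁ = dₖaₖ − mₖ, dₖ₊₁ = (n − mₖ₊₁²)/dₖ, aₖ₊₁ = ⌊(a₀+mₖ₊₁)/dₖ₊₁⌋:
  k=1: m=37, d=9, a=8
  k=2: m=35, d=17, a=4
  k=3: m=33, d=17, a=4
  k=4: m=35, d=9, a=8
  k=5: m=37, d=1, a=74
d=1 and a=2a₀=74 at k=5, so the next step gives (m, d) = (37, 9) again — its k=1 value — and the period has length 5.

[37; 8, 4, 4, 8, 74]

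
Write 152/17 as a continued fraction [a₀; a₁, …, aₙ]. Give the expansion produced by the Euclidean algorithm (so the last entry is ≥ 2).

152 = 8*17 + 16
17 = 1*16 + 1
16 = 16*1 + 0  (stop)
So 152/17 = [8; 1, 16].

[8; 1, 16]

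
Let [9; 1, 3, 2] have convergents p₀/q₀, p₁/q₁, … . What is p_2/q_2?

39/4

Using pₖ = aₖpₖ₋₁ + pₖ₋₂, qₖ = aₖqₖ₋₁ + qₖ₋₂ (with p₋₁=1, p₋₂=0, q₋₁=0, q₋₂=1):
  k=0: a=9, p=9, q=1
  k=1: a=1, p=10, q=1
  k=2: a=3, p=39, q=4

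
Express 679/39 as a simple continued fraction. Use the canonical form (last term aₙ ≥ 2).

[17; 2, 2, 3, 2]

679 = 17·39 + 16
39 = 2·16 + 7
16 = 2·7 + 2
7 = 3·2 + 1
2 = 2·1 + 0  (stop)
So 679/39 = [17; 2, 2, 3, 2].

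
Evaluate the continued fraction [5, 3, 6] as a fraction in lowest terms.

Fold from the inside: start with 6/1.
  3 + 1/6 = 19/6
  5 + 6/19 = 101/19

101/19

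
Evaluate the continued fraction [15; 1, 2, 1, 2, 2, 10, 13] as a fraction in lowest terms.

55828/3549

Fold from the inside: start with 13/1.
  10 + 1/13 = 131/13
  2 + 13/131 = 275/131
  2 + 131/275 = 681/275
  1 + 275/681 = 956/681
  2 + 681/956 = 2593/956
  1 + 956/2593 = 3549/2593
  15 + 2593/3549 = 55828/3549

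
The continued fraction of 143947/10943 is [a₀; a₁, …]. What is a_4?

143947 = 13·10943 + 1688   →  a_0 = 13
10943 = 6·1688 + 815   →  a_1 = 6
1688 = 2·815 + 58   →  a_2 = 2
815 = 14·58 + 3   →  a_3 = 14
58 = 19·3 + 1   →  a_4 = 19

19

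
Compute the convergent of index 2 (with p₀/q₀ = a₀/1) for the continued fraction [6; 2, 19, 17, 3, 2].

253/39

Using pₖ = aₖpₖ₋₁ + pₖ₋₂, qₖ = aₖqₖ₋₁ + qₖ₋₂ (with p₋₁=1, p₋₂=0, q₋₁=0, q₋₂=1):
  k=0: a=6, p=6, q=1
  k=1: a=2, p=13, q=2
  k=2: a=19, p=253, q=39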